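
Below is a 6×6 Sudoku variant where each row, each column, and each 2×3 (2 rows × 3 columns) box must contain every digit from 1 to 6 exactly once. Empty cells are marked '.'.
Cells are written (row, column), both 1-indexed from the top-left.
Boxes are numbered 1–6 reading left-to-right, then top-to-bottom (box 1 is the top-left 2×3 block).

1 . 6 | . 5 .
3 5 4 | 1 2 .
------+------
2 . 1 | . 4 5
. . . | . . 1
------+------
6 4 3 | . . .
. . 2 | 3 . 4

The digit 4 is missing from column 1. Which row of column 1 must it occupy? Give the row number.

Consider where 4 can go in column 1.
(6,1) is out (row 6 already has a 4).
So the only cell in column 1 that can hold 4 is (4,1).
That is row 4.

4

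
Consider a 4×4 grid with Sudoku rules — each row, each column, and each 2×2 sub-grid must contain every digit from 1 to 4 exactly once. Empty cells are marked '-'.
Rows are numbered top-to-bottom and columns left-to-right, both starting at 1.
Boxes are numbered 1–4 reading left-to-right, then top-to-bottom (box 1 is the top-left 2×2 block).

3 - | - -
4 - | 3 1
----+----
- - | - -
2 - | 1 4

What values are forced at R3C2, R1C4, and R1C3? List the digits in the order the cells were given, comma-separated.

4,2,4

For R3C2:
  Consider where 4 can go in row 3.
  R3C1 is out (column 1 already has a 4).
  R3C3 is out (box 4 already has a 4).
  R3C4 is out (column 4 already has a 4).
  So the only cell in row 3 that can hold 4 is R3C2.
  So R3C2 = 4.
For R1C4:
  Row 1 already contains {3}.
  Column 4 already contains {1, 4}.
  Its 2×2 block (box 2) already contains {1, 3}.
  The only value from 1–4 not eliminated is 2, so R1C4 = 2.
For R1C3:
  Consider where 4 can go in box 2.
  R1C4 is out (column 4 already has a 4).
  So the only cell in box 2 that can hold 4 is R1C3.
  So R1C3 = 4.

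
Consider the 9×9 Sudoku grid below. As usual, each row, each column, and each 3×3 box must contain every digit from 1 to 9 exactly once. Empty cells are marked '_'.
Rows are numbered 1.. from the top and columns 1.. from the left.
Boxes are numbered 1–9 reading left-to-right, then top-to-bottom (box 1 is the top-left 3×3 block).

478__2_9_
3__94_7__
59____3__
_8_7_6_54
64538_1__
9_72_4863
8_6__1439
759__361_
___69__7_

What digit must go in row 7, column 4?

Row 7 already contains {1, 3, 4, 6, 8, 9}.
Column 4 already contains {2, 3, 6, 7, 9}.
Its 3×3 block (box 8) already contains {1, 3, 6, 9}.
The only value from 1–9 not eliminated is 5, so row 7, column 4 = 5.

5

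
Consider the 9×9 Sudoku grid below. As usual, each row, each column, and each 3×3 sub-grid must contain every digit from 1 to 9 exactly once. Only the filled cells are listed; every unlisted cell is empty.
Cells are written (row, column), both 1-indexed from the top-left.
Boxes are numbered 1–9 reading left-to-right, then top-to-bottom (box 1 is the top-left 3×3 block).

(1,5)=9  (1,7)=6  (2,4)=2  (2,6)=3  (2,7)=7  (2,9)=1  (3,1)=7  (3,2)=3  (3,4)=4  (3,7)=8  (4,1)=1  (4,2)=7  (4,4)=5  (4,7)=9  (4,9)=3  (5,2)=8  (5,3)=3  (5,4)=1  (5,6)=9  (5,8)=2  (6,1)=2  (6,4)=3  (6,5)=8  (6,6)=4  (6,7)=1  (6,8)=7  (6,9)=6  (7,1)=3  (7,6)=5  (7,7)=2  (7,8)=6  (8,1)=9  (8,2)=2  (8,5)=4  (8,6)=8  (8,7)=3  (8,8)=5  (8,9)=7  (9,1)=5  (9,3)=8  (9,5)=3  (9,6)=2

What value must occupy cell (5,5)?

Cell (5,5) itself could take any of {6, 7} by direct elimination.
Consider where 7 can go in row 5.
(5,1) is out (column 1 already has a 7).
(5,7) is out (column 7 already has a 7).
(5,9) is out (column 9 already has a 7).
So the only cell in row 5 that can hold 7 is (5,5).
Therefore (5,5) = 7.

7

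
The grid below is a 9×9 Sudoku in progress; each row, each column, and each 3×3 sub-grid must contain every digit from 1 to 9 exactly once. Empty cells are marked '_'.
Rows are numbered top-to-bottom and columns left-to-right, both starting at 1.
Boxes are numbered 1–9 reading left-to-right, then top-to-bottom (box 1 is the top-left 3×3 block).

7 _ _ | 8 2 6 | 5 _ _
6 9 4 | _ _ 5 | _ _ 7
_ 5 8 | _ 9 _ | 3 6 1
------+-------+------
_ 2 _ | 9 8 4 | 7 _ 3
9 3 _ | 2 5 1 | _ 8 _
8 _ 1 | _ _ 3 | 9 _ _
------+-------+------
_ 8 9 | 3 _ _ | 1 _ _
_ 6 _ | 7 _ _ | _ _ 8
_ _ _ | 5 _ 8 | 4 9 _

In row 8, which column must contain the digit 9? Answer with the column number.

Consider where 9 can go in row 8.
r8c1 is out (column 1 already has a 9).
r8c3 is out (column 3 already has a 9).
r8c5 is out (column 5 already has a 9).
r8c7 is out (column 7 already has a 9).
r8c8 is out (column 8 already has a 9).
So the only cell in row 8 that can hold 9 is r8c6.
That is column 6.

6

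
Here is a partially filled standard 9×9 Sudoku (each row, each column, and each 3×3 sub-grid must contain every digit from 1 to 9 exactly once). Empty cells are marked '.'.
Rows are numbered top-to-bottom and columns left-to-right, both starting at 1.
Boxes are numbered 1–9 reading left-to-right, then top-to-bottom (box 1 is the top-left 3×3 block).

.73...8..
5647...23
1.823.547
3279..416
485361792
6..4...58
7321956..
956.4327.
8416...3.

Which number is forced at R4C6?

8

Row 4 already contains {1, 2, 3, 4, 6, 7, 9}.
Column 6 already contains {1, 3, 5}.
Its 3×3 block (box 5) already contains {1, 3, 4, 6, 9}.
The only value from 1–9 not eliminated is 8, so R4C6 = 8.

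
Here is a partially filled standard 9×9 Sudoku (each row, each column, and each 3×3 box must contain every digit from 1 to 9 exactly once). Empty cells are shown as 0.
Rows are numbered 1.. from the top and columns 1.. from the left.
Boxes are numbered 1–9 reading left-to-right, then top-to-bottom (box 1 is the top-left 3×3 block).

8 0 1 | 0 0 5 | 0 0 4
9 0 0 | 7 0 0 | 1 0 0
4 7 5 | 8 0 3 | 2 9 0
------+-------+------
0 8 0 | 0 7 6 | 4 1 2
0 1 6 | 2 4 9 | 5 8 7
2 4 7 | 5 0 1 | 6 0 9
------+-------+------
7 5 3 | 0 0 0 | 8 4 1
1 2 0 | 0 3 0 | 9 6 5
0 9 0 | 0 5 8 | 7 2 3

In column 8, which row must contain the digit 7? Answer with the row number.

Consider where 7 can go in column 8.
row 2, column 8 is out (row 2 already has a 7).
row 6, column 8 is out (row 6 already has a 7).
So the only cell in column 8 that can hold 7 is row 1, column 8.
That is row 1.

1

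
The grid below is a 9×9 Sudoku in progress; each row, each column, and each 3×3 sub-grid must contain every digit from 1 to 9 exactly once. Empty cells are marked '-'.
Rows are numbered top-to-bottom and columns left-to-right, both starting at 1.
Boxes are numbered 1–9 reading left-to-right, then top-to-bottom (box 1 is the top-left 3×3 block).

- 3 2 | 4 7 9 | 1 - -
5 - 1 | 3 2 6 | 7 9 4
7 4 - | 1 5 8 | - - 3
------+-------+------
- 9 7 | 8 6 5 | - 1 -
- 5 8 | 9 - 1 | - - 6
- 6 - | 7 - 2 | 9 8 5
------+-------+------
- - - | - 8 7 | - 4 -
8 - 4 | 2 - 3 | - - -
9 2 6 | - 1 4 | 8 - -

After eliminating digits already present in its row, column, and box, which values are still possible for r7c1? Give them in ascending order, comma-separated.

1,3

Row 7 already contains {4, 7, 8}.
Column 1 already contains {5, 7, 8, 9}.
Its 3×3 block (box 7) already contains {2, 4, 6, 8, 9}.
Removing those from 1–9 leaves {1, 3} as the candidates for r7c1.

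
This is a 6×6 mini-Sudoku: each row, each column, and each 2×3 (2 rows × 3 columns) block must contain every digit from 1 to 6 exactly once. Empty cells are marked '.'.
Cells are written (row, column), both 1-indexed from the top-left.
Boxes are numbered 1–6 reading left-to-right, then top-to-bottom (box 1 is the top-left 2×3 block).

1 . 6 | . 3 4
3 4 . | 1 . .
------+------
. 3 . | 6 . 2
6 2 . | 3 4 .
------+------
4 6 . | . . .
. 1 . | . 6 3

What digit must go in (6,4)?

Cell (6,4) itself could take any of {2, 4, 5} by direct elimination.
Consider where 4 can go in box 6.
(5,4) is out (row 5 already has a 4).
(5,5) is out (row 5 already has a 4).
(5,6) is out (row 5 already has a 4).
So the only cell in box 6 that can hold 4 is (6,4).
Therefore (6,4) = 4.

4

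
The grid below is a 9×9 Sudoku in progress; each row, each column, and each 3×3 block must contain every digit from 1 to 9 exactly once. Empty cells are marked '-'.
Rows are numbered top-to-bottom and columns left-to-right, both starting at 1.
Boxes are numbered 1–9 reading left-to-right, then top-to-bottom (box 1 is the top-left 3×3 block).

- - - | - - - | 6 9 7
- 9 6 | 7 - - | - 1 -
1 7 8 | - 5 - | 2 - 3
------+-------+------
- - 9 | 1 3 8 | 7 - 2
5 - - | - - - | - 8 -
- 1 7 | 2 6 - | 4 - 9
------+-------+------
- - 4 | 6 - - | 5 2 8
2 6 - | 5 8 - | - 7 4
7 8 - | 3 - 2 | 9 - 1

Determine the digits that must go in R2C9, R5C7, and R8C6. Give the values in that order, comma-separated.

5,1,9

For R2C9:
  Row 2 already contains {1, 6, 7, 9}.
  Column 9 already contains {1, 2, 3, 4, 7, 8, 9}.
  Its 3×3 block (box 3) already contains {1, 2, 3, 6, 7, 9}.
  The only value from 1–9 not eliminated is 5, so R2C9 = 5.
For R5C7:
  Consider where 1 can go in box 6.
  R4C8 is out (row 4 already has a 1).
  R5C9 is out (column 9 already has a 1).
  R6C8 is out (row 6 already has a 1).
  So the only cell in box 6 that can hold 1 is R5C7.
  So R5C7 = 1.
For R8C6:
  Consider where 9 can go in row 8.
  R8C3 is out (column 3 already has a 9).
  R8C7 is out (column 7 already has a 9).
  So the only cell in row 8 that can hold 9 is R8C6.
  So R8C6 = 9.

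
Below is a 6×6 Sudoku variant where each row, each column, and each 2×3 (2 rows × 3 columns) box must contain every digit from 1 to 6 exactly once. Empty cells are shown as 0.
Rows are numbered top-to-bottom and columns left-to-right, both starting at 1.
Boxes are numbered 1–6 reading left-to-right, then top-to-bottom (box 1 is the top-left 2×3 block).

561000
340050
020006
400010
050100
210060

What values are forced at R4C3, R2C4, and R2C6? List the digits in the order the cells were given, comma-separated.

6,6,1

For R4C3:
  Consider where 6 can go in row 4.
  R4C2 is out (column 2 already has a 6).
  R4C4 is out (box 4 already has a 6).
  R4C6 is out (column 6 already has a 6).
  So the only cell in row 4 that can hold 6 is R4C3.
  So R4C3 = 6.
For R2C4:
  Consider where 6 can go in box 2.
  R1C4 is out (row 1 already has a 6).
  R1C5 is out (row 1 already has a 6).
  R1C6 is out (row 1 already has a 6).
  R2C6 is out (column 6 already has a 6).
  So the only cell in box 2 that can hold 6 is R2C4.
  So R2C4 = 6.
For R2C6:
  Consider where 1 can go in column 6.
  R1C6 is out (row 1 already has a 1).
  R4C6 is out (row 4 already has a 1).
  R5C6 is out (row 5 already has a 1).
  R6C6 is out (row 6 already has a 1).
  So the only cell in column 6 that can hold 1 is R2C6.
  So R2C6 = 1.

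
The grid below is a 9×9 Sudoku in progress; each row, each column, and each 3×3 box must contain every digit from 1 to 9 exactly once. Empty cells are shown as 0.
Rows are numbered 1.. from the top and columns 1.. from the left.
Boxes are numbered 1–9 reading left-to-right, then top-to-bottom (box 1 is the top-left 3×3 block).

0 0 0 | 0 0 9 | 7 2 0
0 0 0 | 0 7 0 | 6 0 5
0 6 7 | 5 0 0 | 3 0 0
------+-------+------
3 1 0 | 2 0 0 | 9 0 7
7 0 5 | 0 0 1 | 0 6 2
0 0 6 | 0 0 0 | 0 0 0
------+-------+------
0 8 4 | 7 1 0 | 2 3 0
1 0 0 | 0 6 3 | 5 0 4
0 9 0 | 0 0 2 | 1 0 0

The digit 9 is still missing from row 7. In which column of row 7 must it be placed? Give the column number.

9

Consider where 9 can go in row 7.
row 7, column 1 is out (box 7 already has a 9).
row 7, column 6 is out (column 6 already has a 9).
So the only cell in row 7 that can hold 9 is row 7, column 9.
That is column 9.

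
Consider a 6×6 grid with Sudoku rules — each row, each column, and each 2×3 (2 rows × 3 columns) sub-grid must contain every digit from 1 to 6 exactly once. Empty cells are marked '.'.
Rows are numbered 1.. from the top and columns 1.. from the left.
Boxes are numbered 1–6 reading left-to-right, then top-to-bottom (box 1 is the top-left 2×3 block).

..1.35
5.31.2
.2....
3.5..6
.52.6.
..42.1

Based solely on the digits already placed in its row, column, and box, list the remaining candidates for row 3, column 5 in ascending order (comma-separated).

1,4,5

Row 3 already contains {2}.
Column 5 already contains {3, 6}.
Its 2×3 block (box 4) already contains {6}.
Removing those from 1–6 leaves {1, 4, 5} as the candidates for row 3, column 5.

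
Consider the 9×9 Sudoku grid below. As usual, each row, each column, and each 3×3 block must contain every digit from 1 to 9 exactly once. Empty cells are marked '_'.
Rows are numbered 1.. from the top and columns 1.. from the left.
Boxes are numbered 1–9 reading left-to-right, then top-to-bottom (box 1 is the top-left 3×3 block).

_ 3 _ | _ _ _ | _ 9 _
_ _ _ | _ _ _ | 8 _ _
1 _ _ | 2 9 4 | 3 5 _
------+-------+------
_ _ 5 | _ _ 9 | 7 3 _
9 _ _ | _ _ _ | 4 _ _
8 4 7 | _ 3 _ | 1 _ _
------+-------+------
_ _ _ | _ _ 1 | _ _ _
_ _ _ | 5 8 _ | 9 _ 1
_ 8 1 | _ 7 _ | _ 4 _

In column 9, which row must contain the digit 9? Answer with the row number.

6

Consider where 9 can go in column 9.
row 1, column 9 is out (row 1 already has a 9). row 2, column 9 is out (box 3 already has a 9). row 3, column 9 is out (row 3 already has a 9). row 4, column 9 is out (row 4 already has a 9). The remaining empty cells in column 9 are similarly blocked.
So the only cell in column 9 that can hold 9 is row 6, column 9.
That is row 6.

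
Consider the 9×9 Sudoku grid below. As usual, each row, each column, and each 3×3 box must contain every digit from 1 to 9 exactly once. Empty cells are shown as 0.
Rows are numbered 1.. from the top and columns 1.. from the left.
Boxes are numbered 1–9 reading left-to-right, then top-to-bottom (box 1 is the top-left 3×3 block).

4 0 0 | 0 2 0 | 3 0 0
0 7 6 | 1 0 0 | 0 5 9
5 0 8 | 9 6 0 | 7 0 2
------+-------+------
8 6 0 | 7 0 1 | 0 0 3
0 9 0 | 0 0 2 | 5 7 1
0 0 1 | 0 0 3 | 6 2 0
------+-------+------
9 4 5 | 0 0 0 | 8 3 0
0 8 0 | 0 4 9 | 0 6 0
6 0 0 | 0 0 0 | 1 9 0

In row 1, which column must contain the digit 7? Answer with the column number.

6

Consider where 7 can go in row 1.
row 1, column 2 is out (column 2 already has a 7).
row 1, column 3 is out (box 1 already has a 7).
row 1, column 4 is out (column 4 already has a 7).
row 1, column 8 is out (column 8 already has a 7).
row 1, column 9 is out (box 3 already has a 7).
So the only cell in row 1 that can hold 7 is row 1, column 6.
That is column 6.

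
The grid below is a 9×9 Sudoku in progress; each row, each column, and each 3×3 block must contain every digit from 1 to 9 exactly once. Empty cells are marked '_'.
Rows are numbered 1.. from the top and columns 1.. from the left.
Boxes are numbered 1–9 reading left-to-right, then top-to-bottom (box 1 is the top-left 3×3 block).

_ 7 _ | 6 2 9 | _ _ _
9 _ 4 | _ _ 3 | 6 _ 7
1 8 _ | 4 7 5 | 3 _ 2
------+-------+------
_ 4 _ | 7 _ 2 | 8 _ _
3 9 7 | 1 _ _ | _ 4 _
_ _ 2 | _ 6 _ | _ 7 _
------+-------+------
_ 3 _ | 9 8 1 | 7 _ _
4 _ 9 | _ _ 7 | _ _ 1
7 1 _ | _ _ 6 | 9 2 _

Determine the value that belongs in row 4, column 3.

1

Cell row 4, column 3 itself could take any of {1, 5, 6} by direct elimination.
Consider where 1 can go in box 4.
row 4, column 1 is out (column 1 already has a 1).
row 6, column 1 is out (column 1 already has a 1).
row 6, column 2 is out (column 2 already has a 1).
So the only cell in box 4 that can hold 1 is row 4, column 3.
Therefore row 4, column 3 = 1.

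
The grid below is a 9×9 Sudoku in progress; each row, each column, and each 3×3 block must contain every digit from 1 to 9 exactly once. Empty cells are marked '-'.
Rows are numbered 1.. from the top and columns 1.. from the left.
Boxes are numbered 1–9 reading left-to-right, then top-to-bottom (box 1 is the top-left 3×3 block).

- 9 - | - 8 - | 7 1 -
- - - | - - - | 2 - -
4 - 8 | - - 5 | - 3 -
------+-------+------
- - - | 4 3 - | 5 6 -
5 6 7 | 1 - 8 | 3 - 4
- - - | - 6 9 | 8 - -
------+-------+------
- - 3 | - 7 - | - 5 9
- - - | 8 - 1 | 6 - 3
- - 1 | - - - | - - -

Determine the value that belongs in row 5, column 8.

Cell row 5, column 8 itself could take any of {2, 9} by direct elimination.
Consider where 9 can go in box 6.
row 4, column 9 is out (column 9 already has a 9).
row 6, column 8 is out (row 6 already has a 9).
row 6, column 9 is out (row 6 already has a 9).
So the only cell in box 6 that can hold 9 is row 5, column 8.
Therefore row 5, column 8 = 9.

9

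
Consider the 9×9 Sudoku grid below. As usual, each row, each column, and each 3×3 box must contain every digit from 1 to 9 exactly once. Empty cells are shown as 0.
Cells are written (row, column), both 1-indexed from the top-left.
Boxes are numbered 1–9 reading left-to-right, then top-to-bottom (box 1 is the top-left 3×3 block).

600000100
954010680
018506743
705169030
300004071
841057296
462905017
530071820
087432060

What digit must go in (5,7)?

5

Row 5 already contains {1, 3, 4, 7}.
Column 7 already contains {1, 2, 6, 7, 8}.
Its 3×3 block (box 6) already contains {1, 2, 3, 6, 7, 9}.
The only value from 1–9 not eliminated is 5, so (5,7) = 5.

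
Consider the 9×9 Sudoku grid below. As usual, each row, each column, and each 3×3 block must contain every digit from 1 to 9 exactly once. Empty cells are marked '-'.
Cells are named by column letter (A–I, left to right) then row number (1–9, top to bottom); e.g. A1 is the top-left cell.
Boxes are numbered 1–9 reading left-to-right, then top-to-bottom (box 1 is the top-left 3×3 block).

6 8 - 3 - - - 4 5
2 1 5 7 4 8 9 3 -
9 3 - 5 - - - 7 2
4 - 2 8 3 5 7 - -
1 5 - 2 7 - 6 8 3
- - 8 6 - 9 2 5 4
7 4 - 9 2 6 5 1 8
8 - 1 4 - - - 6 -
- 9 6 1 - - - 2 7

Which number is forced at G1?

Row 1 already contains {3, 4, 5, 6, 8}.
Column G already contains {2, 5, 6, 7, 9}.
Its 3×3 block (box 3) already contains {2, 3, 4, 5, 7, 9}.
The only value from 1–9 not eliminated is 1, so G1 = 1.

1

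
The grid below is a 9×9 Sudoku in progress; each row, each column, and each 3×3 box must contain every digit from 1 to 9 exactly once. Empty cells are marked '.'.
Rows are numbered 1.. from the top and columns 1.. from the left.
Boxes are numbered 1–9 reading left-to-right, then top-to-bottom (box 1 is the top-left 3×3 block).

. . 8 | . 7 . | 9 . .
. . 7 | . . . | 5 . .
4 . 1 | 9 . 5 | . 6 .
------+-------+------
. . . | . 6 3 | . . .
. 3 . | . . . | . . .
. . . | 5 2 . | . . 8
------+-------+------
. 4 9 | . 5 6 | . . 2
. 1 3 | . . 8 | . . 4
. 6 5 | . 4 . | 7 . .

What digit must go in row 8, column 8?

Cell row 8, column 8 itself could take any of {5, 9} by direct elimination.
Consider where 5 can go in row 8.
row 8, column 1 is out (box 7 already has a 5).
row 8, column 4 is out (column 4 already has a 5).
row 8, column 5 is out (column 5 already has a 5).
row 8, column 7 is out (column 7 already has a 5).
So the only cell in row 8 that can hold 5 is row 8, column 8.
Therefore row 8, column 8 = 5.

5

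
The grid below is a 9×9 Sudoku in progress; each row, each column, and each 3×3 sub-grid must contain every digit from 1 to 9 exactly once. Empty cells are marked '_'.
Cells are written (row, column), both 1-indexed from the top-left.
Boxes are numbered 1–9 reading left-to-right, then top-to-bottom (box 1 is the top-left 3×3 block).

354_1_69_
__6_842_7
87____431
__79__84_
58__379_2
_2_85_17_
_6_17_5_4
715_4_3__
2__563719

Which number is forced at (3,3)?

Cell (3,3) itself could take any of {2, 9} by direct elimination.
Consider where 2 can go in column 3.
(5,3) is out (row 5 already has a 2).
(6,3) is out (row 6 already has a 2).
(7,3) is out (box 7 already has a 2).
(9,3) is out (row 9 already has a 2).
So the only cell in column 3 that can hold 2 is (3,3).
Therefore (3,3) = 2.

2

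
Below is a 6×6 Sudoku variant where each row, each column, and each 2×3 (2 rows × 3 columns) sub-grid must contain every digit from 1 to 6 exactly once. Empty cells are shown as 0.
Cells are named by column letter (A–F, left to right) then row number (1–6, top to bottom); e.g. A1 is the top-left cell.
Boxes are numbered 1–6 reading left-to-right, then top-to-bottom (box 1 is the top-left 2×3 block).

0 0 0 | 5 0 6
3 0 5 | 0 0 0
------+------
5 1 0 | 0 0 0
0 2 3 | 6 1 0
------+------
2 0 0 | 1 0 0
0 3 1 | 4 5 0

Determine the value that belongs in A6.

6

Row 6 already contains {1, 3, 4, 5}.
Column A already contains {2, 3, 5}.
Its 2×3 block (box 5) already contains {1, 2, 3}.
The only value from 1–6 not eliminated is 6, so A6 = 6.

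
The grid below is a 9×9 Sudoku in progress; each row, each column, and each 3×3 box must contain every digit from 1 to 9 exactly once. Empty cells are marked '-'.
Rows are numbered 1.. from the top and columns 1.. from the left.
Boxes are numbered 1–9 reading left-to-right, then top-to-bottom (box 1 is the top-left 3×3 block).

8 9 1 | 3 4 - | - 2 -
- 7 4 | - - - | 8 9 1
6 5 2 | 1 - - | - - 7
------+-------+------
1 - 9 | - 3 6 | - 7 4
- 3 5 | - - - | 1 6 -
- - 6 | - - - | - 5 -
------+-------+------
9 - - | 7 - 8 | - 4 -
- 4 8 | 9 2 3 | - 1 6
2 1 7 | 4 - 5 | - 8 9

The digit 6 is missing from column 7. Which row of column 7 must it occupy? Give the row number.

1

Consider where 6 can go in column 7.
row 3, column 7 is out (row 3 already has a 6). row 4, column 7 is out (row 4 already has a 6). row 6, column 7 is out (row 6 already has a 6). row 7, column 7 is out (box 9 already has a 6). The remaining empty cells in column 7 are similarly blocked.
So the only cell in column 7 that can hold 6 is row 1, column 7.
That is row 1.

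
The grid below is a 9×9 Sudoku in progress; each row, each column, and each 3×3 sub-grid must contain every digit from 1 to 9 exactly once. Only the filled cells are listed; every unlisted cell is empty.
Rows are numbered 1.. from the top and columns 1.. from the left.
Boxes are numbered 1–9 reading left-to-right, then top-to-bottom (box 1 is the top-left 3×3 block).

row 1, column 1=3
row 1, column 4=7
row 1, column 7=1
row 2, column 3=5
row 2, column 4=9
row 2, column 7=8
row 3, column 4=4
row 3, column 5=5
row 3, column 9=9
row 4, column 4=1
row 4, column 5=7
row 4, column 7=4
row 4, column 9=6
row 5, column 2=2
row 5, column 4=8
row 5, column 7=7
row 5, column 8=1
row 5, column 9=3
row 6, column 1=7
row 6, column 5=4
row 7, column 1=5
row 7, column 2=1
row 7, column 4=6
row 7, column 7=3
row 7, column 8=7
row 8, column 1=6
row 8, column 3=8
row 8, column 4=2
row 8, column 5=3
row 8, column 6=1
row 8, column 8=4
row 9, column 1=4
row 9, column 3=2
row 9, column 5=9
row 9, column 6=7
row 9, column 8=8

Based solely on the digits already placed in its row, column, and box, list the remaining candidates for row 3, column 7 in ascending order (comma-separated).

Row 3 already contains {4, 5, 9}.
Column 7 already contains {1, 3, 4, 7, 8}.
Its 3×3 block (box 3) already contains {1, 8, 9}.
Removing those from 1–9 leaves {2, 6} as the candidates for row 3, column 7.

2,6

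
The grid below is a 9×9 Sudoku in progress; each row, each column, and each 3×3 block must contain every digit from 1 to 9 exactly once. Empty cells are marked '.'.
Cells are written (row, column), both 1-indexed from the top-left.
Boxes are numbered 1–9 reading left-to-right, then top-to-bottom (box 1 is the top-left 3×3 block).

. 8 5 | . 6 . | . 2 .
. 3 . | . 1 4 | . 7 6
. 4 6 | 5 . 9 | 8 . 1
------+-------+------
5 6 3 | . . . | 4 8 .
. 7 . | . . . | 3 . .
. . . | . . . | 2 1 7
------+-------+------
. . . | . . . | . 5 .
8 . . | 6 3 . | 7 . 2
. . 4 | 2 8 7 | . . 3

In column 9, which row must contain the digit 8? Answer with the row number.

7

Consider where 8 can go in column 9.
(1,9) is out (row 1 already has a 8).
(4,9) is out (row 4 already has a 8).
(5,9) is out (box 6 already has a 8).
So the only cell in column 9 that can hold 8 is (7,9).
That is row 7.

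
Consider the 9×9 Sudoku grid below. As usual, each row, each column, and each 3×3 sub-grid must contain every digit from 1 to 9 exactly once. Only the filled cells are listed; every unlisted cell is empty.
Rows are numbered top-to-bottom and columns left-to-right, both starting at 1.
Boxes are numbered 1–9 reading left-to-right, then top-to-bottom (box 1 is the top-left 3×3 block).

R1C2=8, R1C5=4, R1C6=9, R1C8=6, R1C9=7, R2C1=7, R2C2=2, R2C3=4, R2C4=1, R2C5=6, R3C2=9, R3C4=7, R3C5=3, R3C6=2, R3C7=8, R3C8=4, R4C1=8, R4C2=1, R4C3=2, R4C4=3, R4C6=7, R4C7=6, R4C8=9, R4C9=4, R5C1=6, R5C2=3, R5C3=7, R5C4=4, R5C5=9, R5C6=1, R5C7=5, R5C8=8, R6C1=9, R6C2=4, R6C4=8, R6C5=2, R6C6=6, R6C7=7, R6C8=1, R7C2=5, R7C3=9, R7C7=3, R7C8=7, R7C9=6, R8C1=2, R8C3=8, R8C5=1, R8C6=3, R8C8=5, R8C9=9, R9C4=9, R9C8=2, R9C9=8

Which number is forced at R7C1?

1

Cell R7C1 itself could take any of {1, 4} by direct elimination.
Consider where 1 can go in row 7.
R7C4 is out (column 4 already has a 1).
R7C5 is out (column 5 already has a 1).
R7C6 is out (column 6 already has a 1).
So the only cell in row 7 that can hold 1 is R7C1.
Therefore R7C1 = 1.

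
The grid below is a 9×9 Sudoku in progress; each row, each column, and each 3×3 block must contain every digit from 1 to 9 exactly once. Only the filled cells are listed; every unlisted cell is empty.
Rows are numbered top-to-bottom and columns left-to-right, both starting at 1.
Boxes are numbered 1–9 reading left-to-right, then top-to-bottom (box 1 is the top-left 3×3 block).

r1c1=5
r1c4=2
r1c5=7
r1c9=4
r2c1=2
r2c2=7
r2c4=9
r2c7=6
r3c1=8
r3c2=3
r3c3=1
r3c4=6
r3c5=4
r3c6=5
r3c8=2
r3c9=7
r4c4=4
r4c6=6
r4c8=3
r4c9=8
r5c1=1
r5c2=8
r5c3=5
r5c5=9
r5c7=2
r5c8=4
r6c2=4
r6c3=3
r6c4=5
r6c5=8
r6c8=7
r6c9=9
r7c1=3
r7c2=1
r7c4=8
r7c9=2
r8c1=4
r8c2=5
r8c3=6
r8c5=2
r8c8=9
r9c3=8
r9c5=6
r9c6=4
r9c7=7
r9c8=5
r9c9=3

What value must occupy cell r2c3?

4

Row 2 already contains {2, 6, 7, 9}.
Column 3 already contains {1, 3, 5, 6, 8}.
Its 3×3 block (box 1) already contains {1, 2, 3, 5, 7, 8}.
The only value from 1–9 not eliminated is 4, so r2c3 = 4.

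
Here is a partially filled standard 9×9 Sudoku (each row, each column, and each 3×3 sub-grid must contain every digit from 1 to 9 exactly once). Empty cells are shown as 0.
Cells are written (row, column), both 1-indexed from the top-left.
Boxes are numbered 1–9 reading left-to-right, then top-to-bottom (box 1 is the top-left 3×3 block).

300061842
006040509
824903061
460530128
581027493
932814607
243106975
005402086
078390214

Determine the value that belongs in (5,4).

Row 5 already contains {1, 2, 3, 4, 5, 7, 8, 9}.
Column 4 already contains {1, 3, 4, 5, 8, 9}.
Its 3×3 block (box 5) already contains {1, 2, 3, 4, 5, 7, 8}.
The only value from 1–9 not eliminated is 6, so (5,4) = 6.

6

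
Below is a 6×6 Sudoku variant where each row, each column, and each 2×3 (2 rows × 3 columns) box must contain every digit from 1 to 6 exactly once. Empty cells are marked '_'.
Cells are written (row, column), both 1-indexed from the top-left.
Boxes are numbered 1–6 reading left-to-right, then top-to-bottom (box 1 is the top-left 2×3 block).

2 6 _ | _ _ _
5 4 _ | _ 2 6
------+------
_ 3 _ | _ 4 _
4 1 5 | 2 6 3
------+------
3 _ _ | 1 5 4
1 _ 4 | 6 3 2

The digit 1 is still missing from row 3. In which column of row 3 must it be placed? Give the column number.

Consider where 1 can go in row 3.
(3,1) is out (column 1 already has a 1).
(3,3) is out (box 3 already has a 1).
(3,4) is out (column 4 already has a 1).
So the only cell in row 3 that can hold 1 is (3,6).
That is column 6.

6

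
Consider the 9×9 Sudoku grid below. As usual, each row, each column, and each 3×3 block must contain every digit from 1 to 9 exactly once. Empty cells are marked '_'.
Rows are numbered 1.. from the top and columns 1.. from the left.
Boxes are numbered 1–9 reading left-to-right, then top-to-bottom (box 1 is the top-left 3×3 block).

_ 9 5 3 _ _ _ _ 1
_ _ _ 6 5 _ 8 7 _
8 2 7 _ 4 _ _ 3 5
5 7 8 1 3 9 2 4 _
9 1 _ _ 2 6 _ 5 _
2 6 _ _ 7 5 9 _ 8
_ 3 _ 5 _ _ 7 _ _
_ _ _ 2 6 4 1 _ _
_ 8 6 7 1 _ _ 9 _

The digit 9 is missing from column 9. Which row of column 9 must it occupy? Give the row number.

Consider where 9 can go in column 9.
row 4, column 9 is out (row 4 already has a 9).
row 5, column 9 is out (row 5 already has a 9).
row 7, column 9 is out (box 9 already has a 9).
row 8, column 9 is out (box 9 already has a 9).
row 9, column 9 is out (row 9 already has a 9).
So the only cell in column 9 that can hold 9 is row 2, column 9.
That is row 2.

2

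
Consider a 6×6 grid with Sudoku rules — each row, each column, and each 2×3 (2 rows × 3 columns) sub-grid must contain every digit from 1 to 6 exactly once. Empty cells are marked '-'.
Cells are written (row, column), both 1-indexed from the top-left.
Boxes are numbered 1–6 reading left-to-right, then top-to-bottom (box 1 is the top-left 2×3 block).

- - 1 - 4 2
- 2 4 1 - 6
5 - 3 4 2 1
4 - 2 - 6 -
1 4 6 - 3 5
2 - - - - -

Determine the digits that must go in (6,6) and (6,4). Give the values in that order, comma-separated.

4,6

For (6,6):
  Row 6 already contains {2}.
  Column 6 already contains {1, 2, 5, 6}.
  Its 2×3 block (box 6) already contains {3, 5}.
  The only value from 1–6 not eliminated is 4, so (6,6) = 4.
For (6,4):
  Row 6 already contains {2}.
  Column 4 already contains {1, 4}.
  Its 2×3 block (box 6) already contains {3, 5}.
  The only value from 1–6 not eliminated is 6, so (6,4) = 6.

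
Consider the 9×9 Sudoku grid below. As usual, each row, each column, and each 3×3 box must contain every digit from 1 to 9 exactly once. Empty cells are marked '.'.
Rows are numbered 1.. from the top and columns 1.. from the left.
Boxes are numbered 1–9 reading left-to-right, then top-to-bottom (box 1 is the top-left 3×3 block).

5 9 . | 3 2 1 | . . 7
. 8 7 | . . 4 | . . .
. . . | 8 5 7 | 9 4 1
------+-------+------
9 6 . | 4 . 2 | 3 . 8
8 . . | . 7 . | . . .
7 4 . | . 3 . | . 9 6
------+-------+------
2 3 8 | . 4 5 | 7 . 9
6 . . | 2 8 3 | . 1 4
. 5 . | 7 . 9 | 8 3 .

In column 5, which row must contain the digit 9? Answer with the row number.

Consider where 9 can go in column 5.
row 4, column 5 is out (row 4 already has a 9).
row 9, column 5 is out (row 9 already has a 9).
So the only cell in column 5 that can hold 9 is row 2, column 5.
That is row 2.

2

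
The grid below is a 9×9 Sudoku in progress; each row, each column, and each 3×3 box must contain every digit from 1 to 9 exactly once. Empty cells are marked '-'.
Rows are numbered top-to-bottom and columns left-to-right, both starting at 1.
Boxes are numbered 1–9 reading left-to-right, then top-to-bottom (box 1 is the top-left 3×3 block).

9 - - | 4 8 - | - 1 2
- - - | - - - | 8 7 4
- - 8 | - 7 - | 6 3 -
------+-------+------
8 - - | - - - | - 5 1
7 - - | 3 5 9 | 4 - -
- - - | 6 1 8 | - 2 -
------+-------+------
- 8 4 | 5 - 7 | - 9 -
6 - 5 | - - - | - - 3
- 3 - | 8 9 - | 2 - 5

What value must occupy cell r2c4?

9

Cell r2c4 itself could take any of {1, 2, 9} by direct elimination.
Consider where 9 can go in row 2.
r2c1 is out (column 1 already has a 9).
r2c2 is out (box 1 already has a 9).
r2c3 is out (box 1 already has a 9).
r2c5 is out (column 5 already has a 9).
r2c6 is out (column 6 already has a 9).
So the only cell in row 2 that can hold 9 is r2c4.
Therefore r2c4 = 9.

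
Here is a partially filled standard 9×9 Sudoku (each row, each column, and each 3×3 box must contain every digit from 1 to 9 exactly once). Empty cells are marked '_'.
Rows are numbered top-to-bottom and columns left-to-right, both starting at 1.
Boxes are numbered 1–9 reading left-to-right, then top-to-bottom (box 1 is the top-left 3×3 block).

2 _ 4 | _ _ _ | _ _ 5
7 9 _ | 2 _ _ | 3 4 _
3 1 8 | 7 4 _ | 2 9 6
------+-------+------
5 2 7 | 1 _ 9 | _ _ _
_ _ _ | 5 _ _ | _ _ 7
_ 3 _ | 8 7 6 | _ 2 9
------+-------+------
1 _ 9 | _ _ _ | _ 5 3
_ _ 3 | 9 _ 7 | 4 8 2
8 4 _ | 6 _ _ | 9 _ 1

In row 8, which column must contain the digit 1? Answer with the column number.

Consider where 1 can go in row 8.
R8C1 is out (column 1 already has a 1).
R8C2 is out (column 2 already has a 1).
So the only cell in row 8 that can hold 1 is R8C5.
That is column 5.

5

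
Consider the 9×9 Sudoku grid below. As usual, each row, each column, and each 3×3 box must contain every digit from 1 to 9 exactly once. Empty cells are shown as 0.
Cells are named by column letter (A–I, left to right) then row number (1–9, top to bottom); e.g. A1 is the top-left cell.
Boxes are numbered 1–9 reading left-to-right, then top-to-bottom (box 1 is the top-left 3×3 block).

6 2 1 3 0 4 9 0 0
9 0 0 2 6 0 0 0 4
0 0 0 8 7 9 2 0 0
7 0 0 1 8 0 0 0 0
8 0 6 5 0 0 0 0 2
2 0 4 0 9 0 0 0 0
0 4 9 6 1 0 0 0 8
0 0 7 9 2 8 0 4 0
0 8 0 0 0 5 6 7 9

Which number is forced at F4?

2

Cell F4 itself could take any of {2, 3, 6} by direct elimination.
Consider where 2 can go in row 4.
B4 is out (column B already has a 2).
C4 is out (box 4 already has a 2).
G4 is out (column G already has a 2).
H4 is out (box 6 already has a 2).
I4 is out (column I already has a 2).
So the only cell in row 4 that can hold 2 is F4.
Therefore F4 = 2.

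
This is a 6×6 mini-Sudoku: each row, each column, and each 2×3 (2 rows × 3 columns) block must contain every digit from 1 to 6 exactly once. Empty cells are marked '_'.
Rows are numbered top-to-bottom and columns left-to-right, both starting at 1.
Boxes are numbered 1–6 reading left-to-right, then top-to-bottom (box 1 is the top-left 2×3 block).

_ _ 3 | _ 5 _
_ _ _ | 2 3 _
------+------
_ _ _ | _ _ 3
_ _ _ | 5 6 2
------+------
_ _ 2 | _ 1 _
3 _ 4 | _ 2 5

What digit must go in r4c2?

Cell r4c2 itself could take any of {1, 3, 4} by direct elimination.
Consider where 3 can go in column 2.
r1c2 is out (row 1 already has a 3).
r2c2 is out (row 2 already has a 3).
r3c2 is out (row 3 already has a 3).
r5c2 is out (box 5 already has a 3).
r6c2 is out (row 6 already has a 3).
So the only cell in column 2 that can hold 3 is r4c2.
Therefore r4c2 = 3.

3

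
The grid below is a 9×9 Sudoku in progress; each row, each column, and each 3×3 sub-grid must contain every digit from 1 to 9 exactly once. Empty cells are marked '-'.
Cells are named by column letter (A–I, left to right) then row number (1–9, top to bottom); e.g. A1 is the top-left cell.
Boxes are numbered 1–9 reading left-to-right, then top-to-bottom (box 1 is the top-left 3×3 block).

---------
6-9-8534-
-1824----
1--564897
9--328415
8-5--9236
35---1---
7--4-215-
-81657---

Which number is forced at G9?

9

Row 9 already contains {1, 5, 6, 7, 8}.
Column G already contains {1, 2, 3, 4, 8}.
Its 3×3 block (box 9) already contains {1, 5}.
The only value from 1–9 not eliminated is 9, so G9 = 9.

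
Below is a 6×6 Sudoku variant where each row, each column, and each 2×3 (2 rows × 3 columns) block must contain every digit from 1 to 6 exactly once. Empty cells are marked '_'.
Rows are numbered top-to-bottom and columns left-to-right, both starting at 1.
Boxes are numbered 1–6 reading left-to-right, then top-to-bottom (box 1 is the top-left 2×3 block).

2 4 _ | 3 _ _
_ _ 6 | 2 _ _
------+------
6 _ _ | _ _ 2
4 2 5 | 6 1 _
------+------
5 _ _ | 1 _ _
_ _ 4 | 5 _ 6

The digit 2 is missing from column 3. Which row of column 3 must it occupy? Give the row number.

Consider where 2 can go in column 3.
r1c3 is out (row 1 already has a 2).
r3c3 is out (row 3 already has a 2).
So the only cell in column 3 that can hold 2 is r5c3.
That is row 5.

5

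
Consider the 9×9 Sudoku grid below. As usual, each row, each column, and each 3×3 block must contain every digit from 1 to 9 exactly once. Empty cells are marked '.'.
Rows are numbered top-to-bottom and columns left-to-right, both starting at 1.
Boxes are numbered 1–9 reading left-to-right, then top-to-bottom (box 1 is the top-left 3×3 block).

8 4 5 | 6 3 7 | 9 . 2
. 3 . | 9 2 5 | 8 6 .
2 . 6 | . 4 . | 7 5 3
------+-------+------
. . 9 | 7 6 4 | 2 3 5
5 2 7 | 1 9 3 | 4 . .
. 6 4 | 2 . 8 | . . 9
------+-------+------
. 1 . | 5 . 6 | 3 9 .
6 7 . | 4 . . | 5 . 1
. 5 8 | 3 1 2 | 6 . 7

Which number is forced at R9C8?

4

Row 9 already contains {1, 2, 3, 5, 6, 7, 8}.
Column 8 already contains {3, 5, 6, 9}.
Its 3×3 block (box 9) already contains {1, 3, 5, 6, 7, 9}.
The only value from 1–9 not eliminated is 4, so R9C8 = 4.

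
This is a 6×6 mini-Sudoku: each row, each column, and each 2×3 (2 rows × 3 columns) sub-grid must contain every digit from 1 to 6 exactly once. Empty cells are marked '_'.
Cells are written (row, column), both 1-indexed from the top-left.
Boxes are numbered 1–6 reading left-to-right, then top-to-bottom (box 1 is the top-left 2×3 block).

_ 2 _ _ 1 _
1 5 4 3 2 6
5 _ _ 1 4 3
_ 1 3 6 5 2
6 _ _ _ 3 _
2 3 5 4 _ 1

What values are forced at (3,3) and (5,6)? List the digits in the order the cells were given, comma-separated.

2,5

For (3,3):
  Consider where 2 can go in column 3.
  (1,3) is out (row 1 already has a 2).
  (5,3) is out (box 5 already has a 2).
  So the only cell in column 3 that can hold 2 is (3,3).
  So (3,3) = 2.
For (5,6):
  Row 5 already contains {3, 6}.
  Column 6 already contains {1, 2, 3, 6}.
  Its 2×3 block (box 6) already contains {1, 3, 4}.
  The only value from 1–6 not eliminated is 5, so (5,6) = 5.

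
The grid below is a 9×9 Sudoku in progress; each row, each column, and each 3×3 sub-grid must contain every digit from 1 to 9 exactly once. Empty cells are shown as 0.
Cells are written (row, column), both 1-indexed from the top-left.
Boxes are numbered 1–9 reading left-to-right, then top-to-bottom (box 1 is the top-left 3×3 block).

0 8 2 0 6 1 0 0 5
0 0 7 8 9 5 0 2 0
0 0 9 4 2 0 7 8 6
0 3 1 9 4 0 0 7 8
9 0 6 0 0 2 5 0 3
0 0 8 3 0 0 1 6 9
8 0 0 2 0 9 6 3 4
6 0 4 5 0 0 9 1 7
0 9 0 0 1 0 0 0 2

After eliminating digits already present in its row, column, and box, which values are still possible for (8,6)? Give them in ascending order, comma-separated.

Row 8 already contains {1, 4, 5, 6, 7, 9}.
Column 6 already contains {1, 2, 5, 9}.
Its 3×3 block (box 8) already contains {1, 2, 5, 9}.
Removing those from 1–9 leaves {3, 8} as the candidates for (8,6).

3,8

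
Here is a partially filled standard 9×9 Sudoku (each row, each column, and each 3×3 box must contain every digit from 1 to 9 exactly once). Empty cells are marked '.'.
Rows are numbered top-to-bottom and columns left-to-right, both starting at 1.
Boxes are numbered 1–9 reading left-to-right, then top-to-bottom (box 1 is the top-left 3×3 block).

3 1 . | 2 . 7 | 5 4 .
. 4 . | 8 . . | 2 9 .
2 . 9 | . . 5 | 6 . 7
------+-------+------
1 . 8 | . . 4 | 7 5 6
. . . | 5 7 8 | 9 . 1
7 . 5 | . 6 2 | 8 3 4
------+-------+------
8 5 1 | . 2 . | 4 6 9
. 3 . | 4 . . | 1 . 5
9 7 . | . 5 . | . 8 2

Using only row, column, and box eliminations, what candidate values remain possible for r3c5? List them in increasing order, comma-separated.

Row 3 already contains {2, 5, 6, 7, 9}.
Column 5 already contains {2, 5, 6, 7}.
Its 3×3 block (box 2) already contains {2, 5, 7, 8}.
Removing those from 1–9 leaves {1, 3, 4} as the candidates for r3c5.

1,3,4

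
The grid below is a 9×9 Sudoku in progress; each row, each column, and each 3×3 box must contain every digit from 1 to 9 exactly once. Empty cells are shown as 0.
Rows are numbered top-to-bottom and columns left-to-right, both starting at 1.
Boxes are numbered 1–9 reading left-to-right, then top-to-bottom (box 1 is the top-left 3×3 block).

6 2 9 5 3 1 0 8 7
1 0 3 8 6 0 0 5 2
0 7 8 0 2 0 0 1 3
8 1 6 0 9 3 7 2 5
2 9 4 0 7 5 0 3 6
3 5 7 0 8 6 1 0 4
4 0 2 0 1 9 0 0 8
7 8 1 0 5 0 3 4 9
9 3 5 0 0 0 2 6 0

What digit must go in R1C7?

Row 1 already contains {1, 2, 3, 5, 6, 7, 8, 9}.
Column 7 already contains {1, 2, 3, 7}.
Its 3×3 block (box 3) already contains {1, 2, 3, 5, 7, 8}.
The only value from 1–9 not eliminated is 4, so R1C7 = 4.

4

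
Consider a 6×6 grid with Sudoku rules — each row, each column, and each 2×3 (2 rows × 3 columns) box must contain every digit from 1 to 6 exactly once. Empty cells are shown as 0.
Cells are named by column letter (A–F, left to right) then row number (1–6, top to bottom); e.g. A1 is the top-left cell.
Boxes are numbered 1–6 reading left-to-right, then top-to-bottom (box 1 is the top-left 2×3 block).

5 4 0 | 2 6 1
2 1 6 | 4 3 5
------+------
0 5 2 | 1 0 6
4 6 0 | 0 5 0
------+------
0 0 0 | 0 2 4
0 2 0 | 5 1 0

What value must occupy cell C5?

5

Cell C5 itself could take any of {1, 3, 5} by direct elimination.
Consider where 5 can go in row 5.
A5 is out (column A already has a 5).
B5 is out (column B already has a 5).
D5 is out (column D already has a 5).
So the only cell in row 5 that can hold 5 is C5.
Therefore C5 = 5.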